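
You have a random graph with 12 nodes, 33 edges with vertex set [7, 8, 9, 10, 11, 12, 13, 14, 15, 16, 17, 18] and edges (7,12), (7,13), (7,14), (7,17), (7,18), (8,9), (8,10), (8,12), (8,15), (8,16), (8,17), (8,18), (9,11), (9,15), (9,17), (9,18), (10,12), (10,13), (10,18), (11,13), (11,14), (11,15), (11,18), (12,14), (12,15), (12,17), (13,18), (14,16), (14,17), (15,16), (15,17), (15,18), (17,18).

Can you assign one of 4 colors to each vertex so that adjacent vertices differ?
No, G is not 4-colorable

The clique on vertices [8, 9, 15, 17, 18] has size 5 > 4, so it alone needs 5 colors.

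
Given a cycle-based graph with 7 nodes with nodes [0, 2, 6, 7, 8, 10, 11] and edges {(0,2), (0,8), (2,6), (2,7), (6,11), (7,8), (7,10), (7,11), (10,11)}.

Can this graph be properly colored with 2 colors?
The clique on vertices [7, 10, 11] has size 3 > 2, so it alone needs 3 colors.

No, G is not 2-colorable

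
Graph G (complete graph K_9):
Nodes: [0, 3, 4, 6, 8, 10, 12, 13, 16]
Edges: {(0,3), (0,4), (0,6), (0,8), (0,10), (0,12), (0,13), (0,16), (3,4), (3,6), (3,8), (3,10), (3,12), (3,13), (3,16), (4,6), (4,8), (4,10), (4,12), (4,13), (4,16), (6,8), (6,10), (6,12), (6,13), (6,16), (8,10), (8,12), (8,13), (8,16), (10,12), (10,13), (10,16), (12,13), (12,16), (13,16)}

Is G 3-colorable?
No, G is not 3-colorable

The clique on vertices [0, 3, 4, 6, 8, 10, 12, 13, 16] has size 9 > 3, so it alone needs 9 colors.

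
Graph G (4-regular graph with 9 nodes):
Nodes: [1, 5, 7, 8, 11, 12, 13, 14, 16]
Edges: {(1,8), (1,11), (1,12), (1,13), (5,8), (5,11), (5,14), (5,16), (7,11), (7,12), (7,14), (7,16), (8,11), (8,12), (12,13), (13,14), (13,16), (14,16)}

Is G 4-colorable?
A valid 4-coloring: color 1: [1, 5, 7]; color 2: [8, 13]; color 3: [11, 12, 14]; color 4: [16].
(χ(G) = 4 ≤ 4.)

Yes, G is 4-colorable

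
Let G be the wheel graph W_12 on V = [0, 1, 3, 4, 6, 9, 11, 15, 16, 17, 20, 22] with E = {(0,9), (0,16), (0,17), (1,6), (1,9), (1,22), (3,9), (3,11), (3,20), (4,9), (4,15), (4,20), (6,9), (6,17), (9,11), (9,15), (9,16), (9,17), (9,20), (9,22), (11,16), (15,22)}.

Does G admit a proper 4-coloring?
Yes, G is 4-colorable

A valid 4-coloring: color 1: [9]; color 2: [3, 4, 16, 17, 22]; color 3: [0, 1, 11, 15, 20]; color 4: [6].
(χ(G) = 4 ≤ 4.)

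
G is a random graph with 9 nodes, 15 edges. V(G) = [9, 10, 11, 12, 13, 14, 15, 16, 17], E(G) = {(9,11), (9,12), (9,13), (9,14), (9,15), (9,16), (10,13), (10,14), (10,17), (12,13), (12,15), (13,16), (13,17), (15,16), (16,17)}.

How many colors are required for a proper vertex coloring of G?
Clique number ω(G) = 3 (lower bound: χ ≥ ω).
The clique on [9, 13, 16] has size 3, forcing χ ≥ 3, and the coloring below uses 3 colors, so χ(G) = 3.
A valid 3-coloring: color 1: [9, 17]; color 2: [11, 13, 14, 15]; color 3: [10, 12, 16].

χ(G) = 3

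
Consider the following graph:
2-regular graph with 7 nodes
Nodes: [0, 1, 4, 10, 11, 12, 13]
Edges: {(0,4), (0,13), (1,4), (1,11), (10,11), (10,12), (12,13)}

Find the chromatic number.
χ(G) = 3

Clique number ω(G) = 2 (lower bound: χ ≥ ω).
Odd cycle [10, 12, 13, 0, 4, 1, 11] needs 3 colors (χ ≥ 3).
The coloring below uses 3 colors, so χ(G) = 3.
A valid 3-coloring: color 1: [1, 10, 13]; color 2: [0, 11, 12]; color 3: [4].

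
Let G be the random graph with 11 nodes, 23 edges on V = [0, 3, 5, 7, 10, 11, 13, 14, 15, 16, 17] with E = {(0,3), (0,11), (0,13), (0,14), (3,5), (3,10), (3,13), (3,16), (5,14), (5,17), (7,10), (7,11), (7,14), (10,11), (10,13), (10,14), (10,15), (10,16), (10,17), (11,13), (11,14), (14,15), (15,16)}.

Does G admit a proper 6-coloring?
A valid 6-coloring: color 1: [0, 5, 10]; color 2: [13, 14, 16, 17]; color 3: [3, 11, 15]; color 4: [7].
(χ(G) = 4 ≤ 6.)

Yes, G is 6-colorable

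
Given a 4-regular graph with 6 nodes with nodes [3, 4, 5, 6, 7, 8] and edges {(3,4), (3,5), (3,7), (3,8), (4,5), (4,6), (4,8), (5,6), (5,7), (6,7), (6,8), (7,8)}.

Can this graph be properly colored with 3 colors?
Yes, G is 3-colorable

A valid 3-coloring: color 1: [5, 8]; color 2: [4, 7]; color 3: [3, 6].
(χ(G) = 3 ≤ 3.)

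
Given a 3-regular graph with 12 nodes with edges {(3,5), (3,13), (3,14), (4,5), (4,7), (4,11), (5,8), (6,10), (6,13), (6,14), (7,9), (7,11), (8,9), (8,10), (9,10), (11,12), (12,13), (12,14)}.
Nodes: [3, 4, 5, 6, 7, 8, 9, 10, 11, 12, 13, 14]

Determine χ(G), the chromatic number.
Clique number ω(G) = 3 (lower bound: χ ≥ ω).
The clique on [4, 7, 11] has size 3, forcing χ ≥ 3, and the coloring below uses 3 colors, so χ(G) = 3.
A valid 3-coloring: color 1: [5, 7, 10, 13, 14]; color 2: [3, 6, 8, 11]; color 3: [4, 9, 12].

χ(G) = 3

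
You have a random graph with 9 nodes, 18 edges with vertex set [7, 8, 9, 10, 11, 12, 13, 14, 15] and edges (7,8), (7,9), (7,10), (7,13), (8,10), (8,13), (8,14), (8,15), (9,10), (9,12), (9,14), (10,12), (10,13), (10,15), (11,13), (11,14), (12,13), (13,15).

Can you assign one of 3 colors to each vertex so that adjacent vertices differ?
No, G is not 3-colorable

The clique on vertices [8, 10, 13, 15] has size 4 > 3, so it alone needs 4 colors.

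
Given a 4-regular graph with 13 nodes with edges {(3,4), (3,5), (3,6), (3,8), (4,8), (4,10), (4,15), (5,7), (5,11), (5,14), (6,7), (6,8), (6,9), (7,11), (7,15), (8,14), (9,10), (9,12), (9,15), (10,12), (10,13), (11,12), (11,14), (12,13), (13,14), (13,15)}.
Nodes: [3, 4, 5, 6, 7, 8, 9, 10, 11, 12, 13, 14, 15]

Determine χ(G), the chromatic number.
χ(G) = 4

Clique number ω(G) = 3 (lower bound: χ ≥ ω).
Suppose a proper 3-coloring c exists. The clique [3, 4, 8] takes 3 distinct colors; by symmetry let c(3) = 1, c(4) = 2, c(8) = 3.
- Vertex 6: neighbors [3, 8] already have colors [1, 3] ⇒ c(6) = 2.
- Vertex 5: neighbors [3] already have colors [1]; try each remaining color.
- Case c(5) = 2:
  - Vertex 14: neighbors [5, 8] already have colors [2, 3] ⇒ c(14) = 1.
  - Vertex 11: neighbors [14, 5] already have colors [1, 2] ⇒ c(11) = 3.
  - Vertex 7: neighbors [5, 11] already have colors [2, 3] ⇒ c(7) = 1.
  - Vertex 15: neighbors [7, 4] already have colors [1, 2] ⇒ c(15) = 3.
  - Vertex 9: neighbors [6, 15] already have colors [2, 3] ⇒ c(9) = 1.
  - Vertex 10: neighbors [9, 4] already have colors [1, 2] ⇒ c(10) = 3.
  - Vertex 12: neighbors [9, 10] already have colors [1, 3] ⇒ c(12) = 2.
  - Vertex 13: neighbors [14, 12, 10] already have colors [1, 2, 3] — all 3 colors blocked. Contradiction.
- Case c(5) = 3:
  - Vertex 7: neighbors [6, 5] already have colors [2, 3] ⇒ c(7) = 1.
  - Vertex 11: neighbors [7, 5] already have colors [1, 3] ⇒ c(11) = 2.
  - Vertex 15: neighbors [7, 4] already have colors [1, 2] ⇒ c(15) = 3.
  - Vertex 9: neighbors [6, 15] already have colors [2, 3] ⇒ c(9) = 1.
  - Vertex 10: neighbors [9, 4] already have colors [1, 2] ⇒ c(10) = 3.
  - Vertex 12: neighbors [9, 11, 10] already have colors [1, 2, 3] — all 3 colors blocked. Contradiction.
Every case ends in a contradiction, so G has no proper 3-coloring (χ ≥ 4).
The coloring below uses 4 colors, so χ(G) = 4.
A valid 4-coloring: color 1: [6, 10, 14, 15]; color 2: [4, 7, 12]; color 3: [3, 9, 11, 13]; color 4: [5, 8].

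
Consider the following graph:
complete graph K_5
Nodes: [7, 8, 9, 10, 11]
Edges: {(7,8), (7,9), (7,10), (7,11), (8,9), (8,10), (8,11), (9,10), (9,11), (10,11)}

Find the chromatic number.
Clique number ω(G) = 5 (lower bound: χ ≥ ω).
The clique on [7, 8, 9, 10, 11] has size 5, forcing χ ≥ 5, and the coloring below uses 5 colors, so χ(G) = 5.
A valid 5-coloring: color 1: [11]; color 2: [7]; color 3: [8]; color 4: [10]; color 5: [9].

χ(G) = 5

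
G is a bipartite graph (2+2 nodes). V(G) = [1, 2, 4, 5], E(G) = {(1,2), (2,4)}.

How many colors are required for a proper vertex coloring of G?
χ(G) = 2

Clique number ω(G) = 2 (lower bound: χ ≥ ω).
The graph is bipartite (no odd cycle), so 2 colors suffice: χ(G) = 2.
A valid 2-coloring: color 1: [2, 5]; color 2: [1, 4].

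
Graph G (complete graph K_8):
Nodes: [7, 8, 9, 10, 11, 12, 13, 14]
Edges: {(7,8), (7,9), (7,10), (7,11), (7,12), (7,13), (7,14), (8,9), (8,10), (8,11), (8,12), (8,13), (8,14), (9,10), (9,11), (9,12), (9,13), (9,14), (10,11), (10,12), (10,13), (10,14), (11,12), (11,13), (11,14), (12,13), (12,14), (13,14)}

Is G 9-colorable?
A valid 9-coloring: color 1: [11]; color 2: [9]; color 3: [14]; color 4: [8]; color 5: [12]; color 6: [10]; color 7: [7]; color 8: [13].
(χ(G) = 8 ≤ 9.)

Yes, G is 9-colorable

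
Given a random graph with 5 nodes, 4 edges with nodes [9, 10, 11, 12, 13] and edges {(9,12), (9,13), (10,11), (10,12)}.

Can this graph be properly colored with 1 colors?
No, G is not 1-colorable

Edge (9,12) forces its endpoints to differ, so 1 color is not enough.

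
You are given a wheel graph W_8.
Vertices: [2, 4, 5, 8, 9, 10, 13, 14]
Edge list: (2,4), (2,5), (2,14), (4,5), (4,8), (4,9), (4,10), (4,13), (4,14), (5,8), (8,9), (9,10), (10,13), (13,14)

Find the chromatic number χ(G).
Clique number ω(G) = 3 (lower bound: χ ≥ ω).
Odd cycle [14, 2, 5, 8, 9, 10, 13] needs 3 colors (χ ≥ 3).
Vertex 4 is adjacent to every vertex of [2, 5, 8, 9, 10, 13, 14], which already need 3 colors among themselves, so 4 needs a new color (χ ≥ 4).
The coloring below uses 4 colors, so χ(G) = 4.
A valid 4-coloring: color 1: [4]; color 2: [5, 10, 14]; color 3: [2, 8, 13]; color 4: [9].

χ(G) = 4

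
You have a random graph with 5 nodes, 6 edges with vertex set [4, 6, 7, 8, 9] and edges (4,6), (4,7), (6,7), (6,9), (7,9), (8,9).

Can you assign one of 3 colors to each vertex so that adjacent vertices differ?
A valid 3-coloring: color 1: [7, 8]; color 2: [4, 9]; color 3: [6].
(χ(G) = 3 ≤ 3.)

Yes, G is 3-colorable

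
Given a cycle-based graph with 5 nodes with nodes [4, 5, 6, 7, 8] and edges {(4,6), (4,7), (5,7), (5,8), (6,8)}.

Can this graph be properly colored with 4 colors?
Yes, G is 4-colorable

A valid 4-coloring: color 1: [4, 5]; color 2: [6, 7]; color 3: [8].
(χ(G) = 3 ≤ 4.)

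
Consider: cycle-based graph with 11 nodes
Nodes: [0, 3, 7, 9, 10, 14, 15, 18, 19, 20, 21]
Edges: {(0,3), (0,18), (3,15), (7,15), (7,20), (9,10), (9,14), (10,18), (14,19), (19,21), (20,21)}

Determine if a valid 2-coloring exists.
Odd cycle [18, 10, 9, 14, 19, 21, 20, 7, 15, 3, 0] needs 3 colors (χ ≥ 3).
Hence χ(G) ≥ 3 > 2, so no proper 2-coloring exists.

No, G is not 2-colorable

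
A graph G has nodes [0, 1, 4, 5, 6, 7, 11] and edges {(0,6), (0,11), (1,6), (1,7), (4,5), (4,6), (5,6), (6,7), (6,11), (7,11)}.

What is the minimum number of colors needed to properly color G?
Clique number ω(G) = 3 (lower bound: χ ≥ ω).
The clique on [0, 6, 11] has size 3, forcing χ ≥ 3, and the coloring below uses 3 colors, so χ(G) = 3.
A valid 3-coloring: color 1: [6]; color 2: [1, 5, 11]; color 3: [0, 4, 7].

χ(G) = 3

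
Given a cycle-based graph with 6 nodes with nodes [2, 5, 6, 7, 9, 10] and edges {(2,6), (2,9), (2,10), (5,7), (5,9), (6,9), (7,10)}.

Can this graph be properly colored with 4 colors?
A valid 4-coloring: color 1: [2, 7]; color 2: [9, 10]; color 3: [5, 6].
(χ(G) = 3 ≤ 4.)

Yes, G is 4-colorable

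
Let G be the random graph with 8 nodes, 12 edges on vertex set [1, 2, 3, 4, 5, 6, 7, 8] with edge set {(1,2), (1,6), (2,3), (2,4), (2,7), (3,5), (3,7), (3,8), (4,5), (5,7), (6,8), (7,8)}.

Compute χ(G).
χ(G) = 3

Clique number ω(G) = 3 (lower bound: χ ≥ ω).
The clique on [3, 7, 8] has size 3, forcing χ ≥ 3, and the coloring below uses 3 colors, so χ(G) = 3.
A valid 3-coloring: color 1: [1, 4, 7]; color 2: [2, 5, 8]; color 3: [3, 6].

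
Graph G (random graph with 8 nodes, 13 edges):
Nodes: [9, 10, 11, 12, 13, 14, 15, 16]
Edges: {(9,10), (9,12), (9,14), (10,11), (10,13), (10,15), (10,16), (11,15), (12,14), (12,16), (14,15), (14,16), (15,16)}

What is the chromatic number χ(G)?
Clique number ω(G) = 3 (lower bound: χ ≥ ω).
The clique on [10, 15, 16] has size 3, forcing χ ≥ 3, and the coloring below uses 3 colors, so χ(G) = 3.
A valid 3-coloring: color 1: [10, 14]; color 2: [9, 11, 13, 16]; color 3: [12, 15].

χ(G) = 3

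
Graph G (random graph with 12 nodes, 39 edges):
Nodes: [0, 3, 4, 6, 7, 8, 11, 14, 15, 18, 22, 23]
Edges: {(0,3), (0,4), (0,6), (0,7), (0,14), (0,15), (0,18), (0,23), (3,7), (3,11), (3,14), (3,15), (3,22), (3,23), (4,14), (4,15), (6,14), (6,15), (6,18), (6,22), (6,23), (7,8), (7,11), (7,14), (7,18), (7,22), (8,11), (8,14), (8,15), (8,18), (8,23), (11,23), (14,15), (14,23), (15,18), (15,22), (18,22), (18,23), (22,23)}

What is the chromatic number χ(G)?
Clique number ω(G) = 4 (lower bound: χ ≥ ω).
The clique on [0, 6, 15, 18] has size 4, forcing χ ≥ 4, and the coloring below uses 4 colors, so χ(G) = 4.
A valid 4-coloring: color 1: [0, 8, 22]; color 2: [11, 14, 18]; color 3: [7, 15, 23]; color 4: [3, 4, 6].

χ(G) = 4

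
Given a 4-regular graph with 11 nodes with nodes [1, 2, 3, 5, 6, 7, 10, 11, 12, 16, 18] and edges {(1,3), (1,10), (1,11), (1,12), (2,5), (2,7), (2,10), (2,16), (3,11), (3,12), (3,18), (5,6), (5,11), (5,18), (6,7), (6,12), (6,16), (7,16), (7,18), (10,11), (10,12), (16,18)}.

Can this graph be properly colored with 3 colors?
A valid 3-coloring: color 1: [1, 2, 6, 18]; color 2: [3, 5, 10, 16]; color 3: [7, 11, 12].
(χ(G) = 3 ≤ 3.)

Yes, G is 3-colorable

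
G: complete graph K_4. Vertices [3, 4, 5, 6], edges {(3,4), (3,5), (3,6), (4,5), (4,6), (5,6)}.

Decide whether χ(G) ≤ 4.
Yes, G is 4-colorable

A valid 4-coloring: color 1: [3]; color 2: [4]; color 3: [5]; color 4: [6].
(χ(G) = 4 ≤ 4.)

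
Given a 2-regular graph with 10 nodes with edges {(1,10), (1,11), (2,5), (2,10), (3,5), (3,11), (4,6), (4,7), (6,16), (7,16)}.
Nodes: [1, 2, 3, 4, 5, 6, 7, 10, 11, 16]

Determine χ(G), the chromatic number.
Clique number ω(G) = 2 (lower bound: χ ≥ ω).
The graph is bipartite (no odd cycle), so 2 colors suffice: χ(G) = 2.
A valid 2-coloring: color 1: [5, 6, 7, 10, 11]; color 2: [1, 2, 3, 4, 16].

χ(G) = 2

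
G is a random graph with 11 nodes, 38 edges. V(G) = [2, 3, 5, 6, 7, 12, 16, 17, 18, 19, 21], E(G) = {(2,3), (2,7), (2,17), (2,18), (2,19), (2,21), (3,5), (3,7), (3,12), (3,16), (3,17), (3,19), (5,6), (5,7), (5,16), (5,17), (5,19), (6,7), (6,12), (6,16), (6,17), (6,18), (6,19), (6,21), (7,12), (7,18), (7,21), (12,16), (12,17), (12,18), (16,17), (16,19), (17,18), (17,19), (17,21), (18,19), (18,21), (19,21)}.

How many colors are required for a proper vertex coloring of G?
Clique number ω(G) = 5 (lower bound: χ ≥ ω).
Suppose a proper 5-coloring c exists. The clique [2, 17, 18, 19, 21] takes 5 distinct colors; by symmetry let c(2) = 1, c(17) = 2, c(18) = 3, c(19) = 4, c(21) = 5.
- Vertex 6: neighbors [17, 18, 19, 21] already have colors [2, 3, 4, 5] ⇒ c(6) = 1.
- Vertex 3: neighbors [2, 17, 19] already have colors [1, 2, 4]; try each remaining color.
- Case c(3) = 3:
  - Vertex 5: neighbors [6, 17, 3, 19] already have colors [1, 2, 3, 4] ⇒ c(5) = 5.
  - Vertex 16: neighbors [6, 17, 3, 19, 5] already have colors [1, 2, 3, 4, 5] — all 5 colors blocked. Contradiction.
- Case c(3) = 5:
  - Vertex 5: neighbors [6, 17, 19, 3] already have colors [1, 2, 4, 5] ⇒ c(5) = 3.
  - Vertex 16: neighbors [6, 17, 5, 19, 3] already have colors [1, 2, 3, 4, 5] — all 5 colors blocked. Contradiction.
Every case ends in a contradiction, so G has no proper 5-coloring (χ ≥ 6).
The coloring below uses 6 colors, so χ(G) = 6.
A valid 6-coloring: color 1: [7, 17]; color 2: [12, 19]; color 3: [2, 6]; color 4: [3, 18]; color 5: [16, 21]; color 6: [5].

χ(G) = 6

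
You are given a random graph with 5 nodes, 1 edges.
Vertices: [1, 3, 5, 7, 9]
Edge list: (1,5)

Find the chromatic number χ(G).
χ(G) = 2

Clique number ω(G) = 2 (lower bound: χ ≥ ω).
The graph is bipartite (no odd cycle), so 2 colors suffice: χ(G) = 2.
A valid 2-coloring: color 1: [1, 3, 7, 9]; color 2: [5].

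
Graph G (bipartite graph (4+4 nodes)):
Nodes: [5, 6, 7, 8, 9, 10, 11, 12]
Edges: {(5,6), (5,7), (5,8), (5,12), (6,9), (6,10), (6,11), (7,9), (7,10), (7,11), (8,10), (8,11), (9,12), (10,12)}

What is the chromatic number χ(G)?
Clique number ω(G) = 2 (lower bound: χ ≥ ω).
The graph is bipartite (no odd cycle), so 2 colors suffice: χ(G) = 2.
A valid 2-coloring: color 1: [6, 7, 8, 12]; color 2: [5, 9, 10, 11].

χ(G) = 2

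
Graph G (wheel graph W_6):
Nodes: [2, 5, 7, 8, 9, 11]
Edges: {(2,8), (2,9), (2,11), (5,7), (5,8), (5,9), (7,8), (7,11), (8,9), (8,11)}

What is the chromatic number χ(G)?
χ(G) = 4

Clique number ω(G) = 3 (lower bound: χ ≥ ω).
Odd cycle [9, 2, 11, 7, 5] needs 3 colors (χ ≥ 3).
Vertex 8 is adjacent to every vertex of [2, 5, 7, 9, 11], which already need 3 colors among themselves, so 8 needs a new color (χ ≥ 4).
The coloring below uses 4 colors, so χ(G) = 4.
A valid 4-coloring: color 1: [8]; color 2: [7, 9]; color 3: [2, 5]; color 4: [11].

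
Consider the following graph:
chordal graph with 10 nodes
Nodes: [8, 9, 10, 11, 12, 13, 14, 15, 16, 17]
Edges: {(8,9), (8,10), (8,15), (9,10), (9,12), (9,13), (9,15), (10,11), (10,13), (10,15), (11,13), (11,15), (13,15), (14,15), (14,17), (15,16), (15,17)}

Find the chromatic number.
χ(G) = 4

Clique number ω(G) = 4 (lower bound: χ ≥ ω).
The clique on [8, 9, 10, 15] has size 4, forcing χ ≥ 4, and the coloring below uses 4 colors, so χ(G) = 4.
A valid 4-coloring: color 1: [12, 15]; color 2: [10, 14, 16]; color 3: [9, 11, 17]; color 4: [8, 13].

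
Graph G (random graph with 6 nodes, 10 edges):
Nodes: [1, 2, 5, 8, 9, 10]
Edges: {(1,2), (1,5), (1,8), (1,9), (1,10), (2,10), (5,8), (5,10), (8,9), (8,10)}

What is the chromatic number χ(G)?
χ(G) = 4

Clique number ω(G) = 4 (lower bound: χ ≥ ω).
The clique on [1, 5, 8, 10] has size 4, forcing χ ≥ 4, and the coloring below uses 4 colors, so χ(G) = 4.
A valid 4-coloring: color 1: [1]; color 2: [2, 8]; color 3: [9, 10]; color 4: [5].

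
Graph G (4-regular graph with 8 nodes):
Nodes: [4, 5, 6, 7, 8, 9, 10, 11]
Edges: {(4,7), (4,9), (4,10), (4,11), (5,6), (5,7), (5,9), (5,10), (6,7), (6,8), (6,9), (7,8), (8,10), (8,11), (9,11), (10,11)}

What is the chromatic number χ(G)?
Clique number ω(G) = 3 (lower bound: χ ≥ ω).
The clique on [8, 10, 11] has size 3, forcing χ ≥ 3, and the coloring below uses 3 colors, so χ(G) = 3.
A valid 3-coloring: color 1: [7, 9, 10]; color 2: [6, 11]; color 3: [4, 5, 8].

χ(G) = 3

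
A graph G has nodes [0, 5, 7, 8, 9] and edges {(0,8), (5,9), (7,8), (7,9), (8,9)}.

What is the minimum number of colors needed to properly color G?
Clique number ω(G) = 3 (lower bound: χ ≥ ω).
The clique on [7, 8, 9] has size 3, forcing χ ≥ 3, and the coloring below uses 3 colors, so χ(G) = 3.
A valid 3-coloring: color 1: [5, 8]; color 2: [0, 9]; color 3: [7].

χ(G) = 3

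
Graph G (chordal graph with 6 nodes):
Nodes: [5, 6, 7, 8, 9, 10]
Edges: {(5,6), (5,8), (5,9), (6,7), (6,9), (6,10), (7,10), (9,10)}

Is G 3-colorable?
A valid 3-coloring: color 1: [6, 8]; color 2: [5, 10]; color 3: [7, 9].
(χ(G) = 3 ≤ 3.)

Yes, G is 3-colorable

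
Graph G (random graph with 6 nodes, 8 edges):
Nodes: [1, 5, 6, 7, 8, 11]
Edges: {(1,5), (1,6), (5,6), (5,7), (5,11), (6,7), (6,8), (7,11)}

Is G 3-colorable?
Yes, G is 3-colorable

A valid 3-coloring: color 1: [5, 8]; color 2: [6, 11]; color 3: [1, 7].
(χ(G) = 3 ≤ 3.)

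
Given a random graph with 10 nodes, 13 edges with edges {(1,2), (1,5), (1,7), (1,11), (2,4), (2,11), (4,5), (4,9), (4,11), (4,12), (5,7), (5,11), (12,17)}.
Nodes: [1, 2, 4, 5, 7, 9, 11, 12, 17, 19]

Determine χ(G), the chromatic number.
Clique number ω(G) = 3 (lower bound: χ ≥ ω).
The clique on [1, 2, 11] has size 3, forcing χ ≥ 3, and the coloring below uses 3 colors, so χ(G) = 3.
A valid 3-coloring: color 1: [1, 4, 17, 19]; color 2: [2, 5, 9, 12]; color 3: [7, 11].

χ(G) = 3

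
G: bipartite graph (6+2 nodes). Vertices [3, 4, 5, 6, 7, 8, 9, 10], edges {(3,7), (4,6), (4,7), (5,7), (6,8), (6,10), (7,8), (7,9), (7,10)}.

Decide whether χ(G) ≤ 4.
A valid 4-coloring: color 1: [6, 7]; color 2: [3, 4, 5, 8, 9, 10].
(χ(G) = 2 ≤ 4.)

Yes, G is 4-colorable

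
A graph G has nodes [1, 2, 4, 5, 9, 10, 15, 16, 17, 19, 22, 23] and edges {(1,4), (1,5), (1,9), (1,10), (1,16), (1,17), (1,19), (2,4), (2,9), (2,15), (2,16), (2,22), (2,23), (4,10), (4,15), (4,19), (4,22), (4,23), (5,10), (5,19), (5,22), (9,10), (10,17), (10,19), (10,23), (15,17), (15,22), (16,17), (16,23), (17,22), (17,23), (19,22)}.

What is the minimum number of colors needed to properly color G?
Clique number ω(G) = 4 (lower bound: χ ≥ ω).
The clique on [1, 4, 10, 19] has size 4, forcing χ ≥ 4, and the coloring below uses 4 colors, so χ(G) = 4.
A valid 4-coloring: color 1: [2, 10]; color 2: [1, 22, 23]; color 3: [4, 5, 9, 17]; color 4: [15, 16, 19].

χ(G) = 4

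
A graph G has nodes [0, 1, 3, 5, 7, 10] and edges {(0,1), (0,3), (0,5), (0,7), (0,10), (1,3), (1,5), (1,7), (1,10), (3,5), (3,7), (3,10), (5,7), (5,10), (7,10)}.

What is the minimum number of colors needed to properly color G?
Clique number ω(G) = 6 (lower bound: χ ≥ ω).
The clique on [0, 1, 3, 5, 7, 10] has size 6, forcing χ ≥ 6, and the coloring below uses 6 colors, so χ(G) = 6.
A valid 6-coloring: color 1: [0]; color 2: [1]; color 3: [10]; color 4: [3]; color 5: [7]; color 6: [5].

χ(G) = 6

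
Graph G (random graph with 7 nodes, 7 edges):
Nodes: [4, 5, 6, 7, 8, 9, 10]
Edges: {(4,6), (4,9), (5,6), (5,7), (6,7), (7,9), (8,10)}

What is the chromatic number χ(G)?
χ(G) = 3

Clique number ω(G) = 3 (lower bound: χ ≥ ω).
The clique on [5, 6, 7] has size 3, forcing χ ≥ 3, and the coloring below uses 3 colors, so χ(G) = 3.
A valid 3-coloring: color 1: [6, 8, 9]; color 2: [4, 7, 10]; color 3: [5].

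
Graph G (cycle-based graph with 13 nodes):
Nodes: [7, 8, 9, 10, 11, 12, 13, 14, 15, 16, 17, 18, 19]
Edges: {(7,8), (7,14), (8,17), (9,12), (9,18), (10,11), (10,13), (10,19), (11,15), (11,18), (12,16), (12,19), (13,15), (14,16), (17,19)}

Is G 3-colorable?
A valid 3-coloring: color 1: [7, 9, 11, 13, 16, 19]; color 2: [10, 12, 14, 15, 17, 18]; color 3: [8].
(χ(G) = 3 ≤ 3.)

Yes, G is 3-colorable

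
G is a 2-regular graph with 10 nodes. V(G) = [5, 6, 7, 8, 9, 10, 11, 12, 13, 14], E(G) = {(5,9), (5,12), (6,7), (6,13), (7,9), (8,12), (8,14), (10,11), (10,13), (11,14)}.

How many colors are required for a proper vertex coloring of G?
Clique number ω(G) = 2 (lower bound: χ ≥ ω).
The graph is bipartite (no odd cycle), so 2 colors suffice: χ(G) = 2.
A valid 2-coloring: color 1: [5, 7, 8, 11, 13]; color 2: [6, 9, 10, 12, 14].

χ(G) = 2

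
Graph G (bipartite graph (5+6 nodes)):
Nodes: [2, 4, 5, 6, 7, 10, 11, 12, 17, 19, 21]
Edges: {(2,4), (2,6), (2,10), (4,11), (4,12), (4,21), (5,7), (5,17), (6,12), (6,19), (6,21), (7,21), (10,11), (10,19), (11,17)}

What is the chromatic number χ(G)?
Clique number ω(G) = 2 (lower bound: χ ≥ ω).
The graph is bipartite (no odd cycle), so 2 colors suffice: χ(G) = 2.
A valid 2-coloring: color 1: [4, 6, 7, 10, 17]; color 2: [2, 5, 11, 12, 19, 21].

χ(G) = 2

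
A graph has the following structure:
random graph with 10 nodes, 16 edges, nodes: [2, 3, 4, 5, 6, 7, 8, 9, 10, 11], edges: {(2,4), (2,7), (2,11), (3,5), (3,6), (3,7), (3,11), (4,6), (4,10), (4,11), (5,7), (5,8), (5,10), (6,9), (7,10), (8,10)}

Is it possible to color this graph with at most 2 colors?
No, G is not 2-colorable

The clique on vertices [2, 4, 11] has size 3 > 2, so it alone needs 3 colors.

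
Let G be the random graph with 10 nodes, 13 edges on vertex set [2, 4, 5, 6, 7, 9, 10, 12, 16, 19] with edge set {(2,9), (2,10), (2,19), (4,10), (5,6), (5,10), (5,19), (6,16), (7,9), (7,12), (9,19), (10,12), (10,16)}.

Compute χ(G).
χ(G) = 3

Clique number ω(G) = 3 (lower bound: χ ≥ ω).
The clique on [2, 9, 19] has size 3, forcing χ ≥ 3, and the coloring below uses 3 colors, so χ(G) = 3.
A valid 3-coloring: color 1: [6, 9, 10]; color 2: [2, 4, 5, 7, 16]; color 3: [12, 19].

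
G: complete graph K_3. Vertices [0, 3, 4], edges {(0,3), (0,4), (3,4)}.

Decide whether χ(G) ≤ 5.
A valid 5-coloring: color 1: [3]; color 2: [4]; color 3: [0].
(χ(G) = 3 ≤ 5.)

Yes, G is 5-colorable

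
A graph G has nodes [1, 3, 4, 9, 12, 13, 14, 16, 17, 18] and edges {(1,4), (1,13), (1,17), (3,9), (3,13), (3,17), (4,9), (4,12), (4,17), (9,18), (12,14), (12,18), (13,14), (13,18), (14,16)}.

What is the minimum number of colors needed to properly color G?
χ(G) = 3

Clique number ω(G) = 3 (lower bound: χ ≥ ω).
The clique on [1, 4, 17] has size 3, forcing χ ≥ 3, and the coloring below uses 3 colors, so χ(G) = 3.
A valid 3-coloring: color 1: [9, 12, 13, 16, 17]; color 2: [3, 4, 14, 18]; color 3: [1].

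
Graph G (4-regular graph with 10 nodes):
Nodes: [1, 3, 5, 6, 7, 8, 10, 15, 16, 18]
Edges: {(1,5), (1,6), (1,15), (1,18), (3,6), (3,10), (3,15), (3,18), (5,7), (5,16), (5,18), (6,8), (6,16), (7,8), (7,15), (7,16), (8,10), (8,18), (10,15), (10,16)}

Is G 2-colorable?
No, G is not 2-colorable

The clique on vertices [1, 5, 18] has size 3 > 2, so it alone needs 3 colors.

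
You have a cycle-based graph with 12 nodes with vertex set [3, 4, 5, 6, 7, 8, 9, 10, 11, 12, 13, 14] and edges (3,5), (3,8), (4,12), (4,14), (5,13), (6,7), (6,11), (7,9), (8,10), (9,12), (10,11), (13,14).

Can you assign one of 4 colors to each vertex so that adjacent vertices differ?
Yes, G is 4-colorable

A valid 4-coloring: color 1: [3, 4, 6, 9, 10, 13]; color 2: [5, 7, 8, 11, 12, 14].
(χ(G) = 2 ≤ 4.)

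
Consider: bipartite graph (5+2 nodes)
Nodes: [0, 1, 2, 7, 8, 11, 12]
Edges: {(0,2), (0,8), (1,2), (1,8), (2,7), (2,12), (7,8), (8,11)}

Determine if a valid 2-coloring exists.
A valid 2-coloring: color 1: [2, 8]; color 2: [0, 1, 7, 11, 12].
(χ(G) = 2 ≤ 2.)

Yes, G is 2-colorable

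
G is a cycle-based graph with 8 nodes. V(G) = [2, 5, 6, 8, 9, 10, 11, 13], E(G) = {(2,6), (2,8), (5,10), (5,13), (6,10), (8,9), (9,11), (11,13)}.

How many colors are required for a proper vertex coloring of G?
Clique number ω(G) = 2 (lower bound: χ ≥ ω).
The graph is bipartite (no odd cycle), so 2 colors suffice: χ(G) = 2.
A valid 2-coloring: color 1: [5, 6, 8, 11]; color 2: [2, 9, 10, 13].

χ(G) = 2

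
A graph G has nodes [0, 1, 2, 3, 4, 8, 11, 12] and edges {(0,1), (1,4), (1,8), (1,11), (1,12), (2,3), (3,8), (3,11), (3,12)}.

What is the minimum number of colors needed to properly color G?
Clique number ω(G) = 2 (lower bound: χ ≥ ω).
The graph is bipartite (no odd cycle), so 2 colors suffice: χ(G) = 2.
A valid 2-coloring: color 1: [1, 3]; color 2: [0, 2, 4, 8, 11, 12].

χ(G) = 2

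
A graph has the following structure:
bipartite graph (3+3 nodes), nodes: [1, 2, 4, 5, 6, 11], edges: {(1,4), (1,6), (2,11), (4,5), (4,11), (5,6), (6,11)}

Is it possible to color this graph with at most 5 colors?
A valid 5-coloring: color 1: [1, 5, 11]; color 2: [2, 4, 6].
(χ(G) = 2 ≤ 5.)

Yes, G is 5-colorable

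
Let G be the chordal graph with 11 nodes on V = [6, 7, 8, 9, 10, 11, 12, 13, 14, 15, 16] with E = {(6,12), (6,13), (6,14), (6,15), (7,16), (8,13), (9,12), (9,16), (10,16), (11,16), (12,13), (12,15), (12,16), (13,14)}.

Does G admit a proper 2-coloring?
No, G is not 2-colorable

The clique on vertices [9, 12, 16] has size 3 > 2, so it alone needs 3 colors.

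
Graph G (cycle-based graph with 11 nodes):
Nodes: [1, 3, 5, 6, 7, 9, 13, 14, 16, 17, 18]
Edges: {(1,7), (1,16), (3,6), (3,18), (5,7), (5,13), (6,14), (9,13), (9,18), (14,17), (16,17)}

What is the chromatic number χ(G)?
Clique number ω(G) = 2 (lower bound: χ ≥ ω).
Odd cycle [17, 16, 1, 7, 5, 13, 9, 18, 3, 6, 14] needs 3 colors (χ ≥ 3).
The coloring below uses 3 colors, so χ(G) = 3.
A valid 3-coloring: color 1: [1, 5, 6, 9, 17]; color 2: [7, 13, 14, 16, 18]; color 3: [3].

χ(G) = 3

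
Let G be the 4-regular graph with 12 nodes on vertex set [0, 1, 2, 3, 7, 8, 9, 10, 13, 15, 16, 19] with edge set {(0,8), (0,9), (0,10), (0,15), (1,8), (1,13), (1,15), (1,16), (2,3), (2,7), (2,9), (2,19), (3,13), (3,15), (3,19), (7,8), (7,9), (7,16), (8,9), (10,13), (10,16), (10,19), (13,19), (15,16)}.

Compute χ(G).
χ(G) = 4

Clique number ω(G) = 3 (lower bound: χ ≥ ω).
Suppose a proper 3-coloring c exists. The clique [0, 8, 9] takes 3 distinct colors; by symmetry let c(0) = 1, c(8) = 2, c(9) = 3.
- Vertex 7: neighbors [8, 9] already have colors [2, 3] ⇒ c(7) = 1.
- Vertex 2: neighbors [7, 9] already have colors [1, 3] ⇒ c(2) = 2.
- Vertex 1: neighbors [8] already have colors [2]; try each remaining color.
- Case c(1) = 1:
  - Vertex 3: neighbors [2] already have colors [2]; try each remaining color.
  - Case c(3) = 1:
    - Vertex 19: neighbors [3, 2] already have colors [1, 2] ⇒ c(19) = 3.
    - Vertex 10: neighbors [0, 19] already have colors [1, 3] ⇒ c(10) = 2.
    - Vertex 13: neighbors [1, 10, 19] already have colors [1, 2, 3] — all 3 colors blocked. Contradiction.
  - Case c(3) = 3:
    - Vertex 13: neighbors [1, 3] already have colors [1, 3] ⇒ c(13) = 2.
    - Vertex 10: neighbors [0, 13] already have colors [1, 2] ⇒ c(10) = 3.
    - Vertex 15: neighbors [0, 3] already have colors [1, 3] ⇒ c(15) = 2.
    - Vertex 16: neighbors [1, 15, 10] already have colors [1, 2, 3] — all 3 colors blocked. Contradiction.
- Case c(1) = 3:
  - Vertex 15: neighbors [0, 1] already have colors [1, 3] ⇒ c(15) = 2.
  - Vertex 16: neighbors [7, 15, 1] already have colors [1, 2, 3] — all 3 colors blocked. Contradiction.
Every case ends in a contradiction, so G has no proper 3-coloring (χ ≥ 4).
The coloring below uses 4 colors, so χ(G) = 4.
A valid 4-coloring: color 1: [1, 3, 9, 10]; color 2: [2, 8, 13, 15]; color 3: [0, 16, 19]; color 4: [7].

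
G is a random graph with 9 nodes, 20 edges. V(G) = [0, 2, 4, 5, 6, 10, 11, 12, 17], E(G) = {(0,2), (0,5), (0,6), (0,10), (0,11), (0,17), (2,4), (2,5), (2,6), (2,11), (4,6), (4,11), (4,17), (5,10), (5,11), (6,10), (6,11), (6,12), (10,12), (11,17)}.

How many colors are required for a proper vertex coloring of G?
Clique number ω(G) = 4 (lower bound: χ ≥ ω).
The clique on [0, 2, 5, 11] has size 4, forcing χ ≥ 4, and the coloring below uses 4 colors, so χ(G) = 4.
A valid 4-coloring: color 1: [0, 4, 12]; color 2: [5, 6, 17]; color 3: [10, 11]; color 4: [2].

χ(G) = 4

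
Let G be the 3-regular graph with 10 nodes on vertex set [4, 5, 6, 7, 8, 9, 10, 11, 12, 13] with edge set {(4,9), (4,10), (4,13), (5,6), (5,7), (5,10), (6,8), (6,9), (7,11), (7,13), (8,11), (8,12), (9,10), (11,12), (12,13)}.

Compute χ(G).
Clique number ω(G) = 3 (lower bound: χ ≥ ω).
The clique on [4, 9, 10] has size 3, forcing χ ≥ 3, and the coloring below uses 3 colors, so χ(G) = 3.
A valid 3-coloring: color 1: [6, 7, 10, 12]; color 2: [5, 9, 11, 13]; color 3: [4, 8].

χ(G) = 3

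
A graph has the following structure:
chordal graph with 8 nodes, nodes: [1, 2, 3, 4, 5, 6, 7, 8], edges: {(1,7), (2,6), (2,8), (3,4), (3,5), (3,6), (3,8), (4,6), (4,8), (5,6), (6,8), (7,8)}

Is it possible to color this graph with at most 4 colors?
A valid 4-coloring: color 1: [6, 7]; color 2: [1, 5, 8]; color 3: [2, 3]; color 4: [4].
(χ(G) = 4 ≤ 4.)

Yes, G is 4-colorable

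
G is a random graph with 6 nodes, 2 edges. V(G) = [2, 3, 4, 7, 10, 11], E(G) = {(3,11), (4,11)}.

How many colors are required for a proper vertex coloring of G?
Clique number ω(G) = 2 (lower bound: χ ≥ ω).
The graph is bipartite (no odd cycle), so 2 colors suffice: χ(G) = 2.
A valid 2-coloring: color 1: [2, 7, 10, 11]; color 2: [3, 4].

χ(G) = 2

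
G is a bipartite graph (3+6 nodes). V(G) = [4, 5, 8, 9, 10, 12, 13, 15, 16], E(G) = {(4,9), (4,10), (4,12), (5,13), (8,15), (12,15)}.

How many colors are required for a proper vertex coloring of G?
Clique number ω(G) = 2 (lower bound: χ ≥ ω).
The graph is bipartite (no odd cycle), so 2 colors suffice: χ(G) = 2.
A valid 2-coloring: color 1: [4, 5, 15, 16]; color 2: [8, 9, 10, 12, 13].

χ(G) = 2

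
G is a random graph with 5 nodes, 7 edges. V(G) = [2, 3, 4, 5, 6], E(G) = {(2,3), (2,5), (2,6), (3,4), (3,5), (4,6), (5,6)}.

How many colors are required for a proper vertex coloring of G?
χ(G) = 3

Clique number ω(G) = 3 (lower bound: χ ≥ ω).
The clique on [2, 3, 5] has size 3, forcing χ ≥ 3, and the coloring below uses 3 colors, so χ(G) = 3.
A valid 3-coloring: color 1: [3, 6]; color 2: [2, 4]; color 3: [5].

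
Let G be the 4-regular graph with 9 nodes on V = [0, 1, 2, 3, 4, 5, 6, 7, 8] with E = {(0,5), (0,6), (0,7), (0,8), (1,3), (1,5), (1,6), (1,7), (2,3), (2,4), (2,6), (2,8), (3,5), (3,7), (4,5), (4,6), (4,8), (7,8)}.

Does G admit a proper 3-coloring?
Yes, G is 3-colorable

A valid 3-coloring: color 1: [2, 5, 7]; color 2: [0, 1, 4]; color 3: [3, 6, 8].
(χ(G) = 3 ≤ 3.)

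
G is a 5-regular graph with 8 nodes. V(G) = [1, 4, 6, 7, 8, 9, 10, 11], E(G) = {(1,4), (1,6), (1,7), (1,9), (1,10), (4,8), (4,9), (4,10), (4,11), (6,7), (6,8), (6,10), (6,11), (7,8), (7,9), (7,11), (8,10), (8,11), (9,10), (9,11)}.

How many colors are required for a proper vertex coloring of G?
Clique number ω(G) = 4 (lower bound: χ ≥ ω).
The clique on [6, 7, 8, 11] has size 4, forcing χ ≥ 4, and the coloring below uses 4 colors, so χ(G) = 4.
A valid 4-coloring: color 1: [6, 9]; color 2: [1, 8]; color 3: [4, 7]; color 4: [10, 11].

χ(G) = 4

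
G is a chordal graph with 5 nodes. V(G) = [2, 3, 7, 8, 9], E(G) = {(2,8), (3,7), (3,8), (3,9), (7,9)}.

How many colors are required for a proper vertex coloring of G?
Clique number ω(G) = 3 (lower bound: χ ≥ ω).
The clique on [3, 7, 9] has size 3, forcing χ ≥ 3, and the coloring below uses 3 colors, so χ(G) = 3.
A valid 3-coloring: color 1: [2, 3]; color 2: [8, 9]; color 3: [7].

χ(G) = 3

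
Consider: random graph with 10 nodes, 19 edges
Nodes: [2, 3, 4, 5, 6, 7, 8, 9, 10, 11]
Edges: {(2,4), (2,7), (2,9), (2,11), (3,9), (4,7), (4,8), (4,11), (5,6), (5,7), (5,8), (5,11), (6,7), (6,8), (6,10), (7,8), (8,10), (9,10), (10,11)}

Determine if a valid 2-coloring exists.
No, G is not 2-colorable

The clique on vertices [5, 6, 7, 8] has size 4 > 2, so it alone needs 4 colors.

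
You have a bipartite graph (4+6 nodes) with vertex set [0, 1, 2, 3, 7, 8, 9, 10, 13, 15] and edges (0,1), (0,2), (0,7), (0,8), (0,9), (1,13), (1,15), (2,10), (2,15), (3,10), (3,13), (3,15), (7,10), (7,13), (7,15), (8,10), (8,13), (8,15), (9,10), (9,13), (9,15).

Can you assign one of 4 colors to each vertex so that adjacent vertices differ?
A valid 4-coloring: color 1: [0, 10, 13, 15]; color 2: [1, 2, 3, 7, 8, 9].
(χ(G) = 2 ≤ 4.)

Yes, G is 4-colorable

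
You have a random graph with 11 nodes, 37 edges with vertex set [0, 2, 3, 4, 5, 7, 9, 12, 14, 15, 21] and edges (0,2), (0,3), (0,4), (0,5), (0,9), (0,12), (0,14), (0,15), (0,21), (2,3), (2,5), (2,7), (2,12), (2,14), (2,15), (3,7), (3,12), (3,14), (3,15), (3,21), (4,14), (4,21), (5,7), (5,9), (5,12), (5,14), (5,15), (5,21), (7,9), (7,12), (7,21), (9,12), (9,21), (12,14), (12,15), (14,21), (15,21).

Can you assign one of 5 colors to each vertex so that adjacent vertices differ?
Yes, G is 5-colorable

A valid 5-coloring: color 1: [0, 7]; color 2: [12, 21]; color 3: [3, 4, 5]; color 4: [2, 9]; color 5: [14, 15].
(χ(G) = 5 ≤ 5.)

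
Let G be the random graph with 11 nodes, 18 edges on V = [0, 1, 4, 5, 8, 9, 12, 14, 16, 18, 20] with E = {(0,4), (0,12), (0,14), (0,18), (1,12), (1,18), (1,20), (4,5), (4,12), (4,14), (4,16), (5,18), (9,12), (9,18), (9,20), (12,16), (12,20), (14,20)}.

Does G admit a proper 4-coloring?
A valid 4-coloring: color 1: [8, 12, 14, 18]; color 2: [4, 20]; color 3: [0, 1, 5, 9, 16].
(χ(G) = 3 ≤ 4.)

Yes, G is 4-colorable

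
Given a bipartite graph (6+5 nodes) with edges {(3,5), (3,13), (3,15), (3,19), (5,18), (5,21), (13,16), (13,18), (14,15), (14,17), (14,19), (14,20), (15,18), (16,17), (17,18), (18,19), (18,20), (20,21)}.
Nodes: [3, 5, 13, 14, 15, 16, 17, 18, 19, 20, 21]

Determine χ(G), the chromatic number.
χ(G) = 2

Clique number ω(G) = 2 (lower bound: χ ≥ ω).
The graph is bipartite (no odd cycle), so 2 colors suffice: χ(G) = 2.
A valid 2-coloring: color 1: [3, 14, 16, 18, 21]; color 2: [5, 13, 15, 17, 19, 20].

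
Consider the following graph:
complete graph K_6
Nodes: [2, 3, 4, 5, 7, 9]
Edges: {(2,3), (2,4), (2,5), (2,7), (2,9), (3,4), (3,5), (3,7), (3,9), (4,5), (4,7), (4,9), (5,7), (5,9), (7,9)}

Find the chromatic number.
χ(G) = 6

Clique number ω(G) = 6 (lower bound: χ ≥ ω).
The clique on [2, 3, 4, 5, 7, 9] has size 6, forcing χ ≥ 6, and the coloring below uses 6 colors, so χ(G) = 6.
A valid 6-coloring: color 1: [2]; color 2: [7]; color 3: [5]; color 4: [3]; color 5: [4]; color 6: [9].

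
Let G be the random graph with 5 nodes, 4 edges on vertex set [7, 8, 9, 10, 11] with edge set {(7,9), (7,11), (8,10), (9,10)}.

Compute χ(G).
Clique number ω(G) = 2 (lower bound: χ ≥ ω).
The graph is bipartite (no odd cycle), so 2 colors suffice: χ(G) = 2.
A valid 2-coloring: color 1: [7, 10]; color 2: [8, 9, 11].

χ(G) = 2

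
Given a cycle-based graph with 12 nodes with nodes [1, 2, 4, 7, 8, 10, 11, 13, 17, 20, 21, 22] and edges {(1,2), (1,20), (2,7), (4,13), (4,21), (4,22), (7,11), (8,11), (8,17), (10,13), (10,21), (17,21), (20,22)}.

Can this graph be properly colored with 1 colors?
Edge (1,2) forces its endpoints to differ, so 1 color is not enough.

No, G is not 1-colorable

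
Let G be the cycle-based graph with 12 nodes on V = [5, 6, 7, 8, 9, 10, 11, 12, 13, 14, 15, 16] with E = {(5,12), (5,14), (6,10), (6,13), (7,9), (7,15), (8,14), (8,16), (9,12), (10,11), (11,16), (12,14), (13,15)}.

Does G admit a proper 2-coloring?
No, G is not 2-colorable

The clique on vertices [5, 12, 14] has size 3 > 2, so it alone needs 3 colors.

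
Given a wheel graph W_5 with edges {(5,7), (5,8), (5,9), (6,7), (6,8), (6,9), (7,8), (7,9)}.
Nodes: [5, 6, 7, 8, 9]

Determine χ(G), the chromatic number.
χ(G) = 3

Clique number ω(G) = 3 (lower bound: χ ≥ ω).
The clique on [5, 7, 8] has size 3, forcing χ ≥ 3, and the coloring below uses 3 colors, so χ(G) = 3.
A valid 3-coloring: color 1: [7]; color 2: [8, 9]; color 3: [5, 6].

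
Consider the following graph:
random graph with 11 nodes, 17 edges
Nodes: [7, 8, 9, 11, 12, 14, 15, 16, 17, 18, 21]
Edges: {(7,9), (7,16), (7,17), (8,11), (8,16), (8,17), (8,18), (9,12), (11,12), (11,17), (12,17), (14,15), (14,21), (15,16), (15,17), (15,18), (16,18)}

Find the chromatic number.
χ(G) = 3

Clique number ω(G) = 3 (lower bound: χ ≥ ω).
The clique on [8, 16, 18] has size 3, forcing χ ≥ 3, and the coloring below uses 3 colors, so χ(G) = 3.
A valid 3-coloring: color 1: [9, 14, 16, 17]; color 2: [7, 8, 12, 15, 21]; color 3: [11, 18].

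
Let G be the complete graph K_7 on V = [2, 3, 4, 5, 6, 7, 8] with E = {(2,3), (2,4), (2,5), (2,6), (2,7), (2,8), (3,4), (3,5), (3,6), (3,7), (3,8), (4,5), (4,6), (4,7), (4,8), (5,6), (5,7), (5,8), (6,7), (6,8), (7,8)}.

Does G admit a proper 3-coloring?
No, G is not 3-colorable

The clique on vertices [2, 3, 4, 5, 6, 7, 8] has size 7 > 3, so it alone needs 7 colors.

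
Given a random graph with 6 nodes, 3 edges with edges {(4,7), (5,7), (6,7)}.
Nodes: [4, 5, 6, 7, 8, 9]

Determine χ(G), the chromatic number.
χ(G) = 2

Clique number ω(G) = 2 (lower bound: χ ≥ ω).
The graph is bipartite (no odd cycle), so 2 colors suffice: χ(G) = 2.
A valid 2-coloring: color 1: [7, 8, 9]; color 2: [4, 5, 6].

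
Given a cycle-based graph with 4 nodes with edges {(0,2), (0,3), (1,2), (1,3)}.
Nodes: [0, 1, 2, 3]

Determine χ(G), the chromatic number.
χ(G) = 2

Clique number ω(G) = 2 (lower bound: χ ≥ ω).
The graph is bipartite (no odd cycle), so 2 colors suffice: χ(G) = 2.
A valid 2-coloring: color 1: [2, 3]; color 2: [0, 1].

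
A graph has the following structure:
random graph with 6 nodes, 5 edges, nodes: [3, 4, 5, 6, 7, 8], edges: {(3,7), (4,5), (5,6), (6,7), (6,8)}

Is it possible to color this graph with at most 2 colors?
Yes, G is 2-colorable

A valid 2-coloring: color 1: [3, 4, 6]; color 2: [5, 7, 8].
(χ(G) = 2 ≤ 2.)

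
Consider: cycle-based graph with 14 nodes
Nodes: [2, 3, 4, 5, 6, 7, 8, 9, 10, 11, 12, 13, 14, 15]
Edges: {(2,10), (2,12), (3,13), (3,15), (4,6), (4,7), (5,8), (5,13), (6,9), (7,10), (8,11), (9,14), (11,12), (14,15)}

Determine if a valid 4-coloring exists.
A valid 4-coloring: color 1: [2, 3, 5, 6, 7, 11, 14]; color 2: [4, 8, 9, 10, 12, 13, 15].
(χ(G) = 2 ≤ 4.)

Yes, G is 4-colorable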